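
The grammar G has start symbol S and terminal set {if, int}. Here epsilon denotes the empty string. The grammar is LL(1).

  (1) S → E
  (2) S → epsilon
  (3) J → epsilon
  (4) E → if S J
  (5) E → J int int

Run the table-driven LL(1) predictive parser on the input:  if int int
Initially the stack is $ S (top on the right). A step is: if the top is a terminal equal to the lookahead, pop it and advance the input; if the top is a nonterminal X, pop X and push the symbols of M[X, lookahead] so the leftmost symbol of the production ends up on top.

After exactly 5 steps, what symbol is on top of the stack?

step 1: stack=$ S  input=if int int $  — expand S → E
step 2: stack=$ E  input=if int int $  — expand E → if S J
step 3: stack=$ J S if  input=if int int $  — match if
step 4: stack=$ J S  input=int int $  — expand S → E
step 5: stack=$ J E  input=int int $  — expand E → J int int
Stack after step 5: $ J int int J (top = J).

J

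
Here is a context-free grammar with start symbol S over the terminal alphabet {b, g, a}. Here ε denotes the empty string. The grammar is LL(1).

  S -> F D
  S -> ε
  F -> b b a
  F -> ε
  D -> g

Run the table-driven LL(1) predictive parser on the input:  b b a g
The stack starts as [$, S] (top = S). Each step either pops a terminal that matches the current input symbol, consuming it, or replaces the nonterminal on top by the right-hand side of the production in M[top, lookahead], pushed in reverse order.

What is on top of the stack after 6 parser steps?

step 1: stack=$ S  input=b b a g $  — expand S -> F D
step 2: stack=$ D F  input=b b a g $  — expand F -> b b a
step 3: stack=$ D a b b  input=b b a g $  — match b
step 4: stack=$ D a b  input=b a g $  — match b
step 5: stack=$ D a  input=a g $  — match a
step 6: stack=$ D  input=g $  — expand D -> g
Stack after step 6: $ g (top = g).

g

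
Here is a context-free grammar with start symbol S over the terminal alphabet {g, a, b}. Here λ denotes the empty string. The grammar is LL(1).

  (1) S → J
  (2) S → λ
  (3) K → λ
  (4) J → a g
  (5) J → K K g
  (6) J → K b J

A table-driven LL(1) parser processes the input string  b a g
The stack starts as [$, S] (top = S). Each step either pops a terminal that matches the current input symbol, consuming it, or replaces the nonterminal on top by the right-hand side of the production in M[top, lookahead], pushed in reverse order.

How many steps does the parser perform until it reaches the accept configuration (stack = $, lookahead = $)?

     Stack    Input    Action
  1  $ S      b a g $  expand S → J
  2  $ J      b a g $  expand J → K b J
  3  $ J b K  b a g $  expand K → λ
  4  $ J b    b a g $  match b
  5  $ J      a g $    expand J → a g
  6  $ g a    a g $    match a
  7  $ g      g $      match g
Accept reached after 7 steps.

7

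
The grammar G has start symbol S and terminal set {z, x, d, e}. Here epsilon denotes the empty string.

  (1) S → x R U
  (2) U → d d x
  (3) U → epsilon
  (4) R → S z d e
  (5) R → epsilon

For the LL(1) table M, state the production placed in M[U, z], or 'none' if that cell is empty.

FIRST(S): from S→x R U we get {x}. So FIRST(S) = {x}.
FIRST(U): from U→d d x we get {d}; from U→epsilon we get {epsilon}. So FIRST(U) = {epsilon, d}.
FIRST(R): from R→S z d e we get {x}; from R→epsilon we get {epsilon}. So FIRST(R) = {epsilon, x}.
FOLLOW(S) includes $ since S is the start symbol.
FOLLOW(S): in R→S z d e, S is followed by z d e with FIRST {z}. Thus FOLLOW(S) = {$, z}.
FOLLOW(U): in S→x R U, the suffix after U is empty, so FOLLOW(U) ⊇ FOLLOW(S) = {$, z}. Thus FOLLOW(U) = {$, z}.
For U → d d x: FIRST(d d x) = {d}, so it goes in M[U, t] for t ∈ {d}.
For U → epsilon: FIRST(epsilon) = {epsilon}, so it goes in M[U, t] for t ∈ {}; since epsilon ∈ FIRST, also for every t ∈ FOLLOW(U) = {$, z}.

U → epsilon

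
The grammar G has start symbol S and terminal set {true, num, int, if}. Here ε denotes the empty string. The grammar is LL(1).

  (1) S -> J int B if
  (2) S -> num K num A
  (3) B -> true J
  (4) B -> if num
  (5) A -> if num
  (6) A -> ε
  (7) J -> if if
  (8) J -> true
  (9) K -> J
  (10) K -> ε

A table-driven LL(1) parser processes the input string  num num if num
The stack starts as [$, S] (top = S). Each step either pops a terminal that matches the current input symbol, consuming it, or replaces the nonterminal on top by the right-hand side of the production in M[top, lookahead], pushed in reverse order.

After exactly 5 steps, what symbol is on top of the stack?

     Stack          Input             Action
  1  $ S            num num if num $  expand S -> num K num A
  2  $ A num K num  num num if num $  match num
  3  $ A num K      num if num $      expand K -> ε
  4  $ A num        num if num $      match num
  5  $ A            if num $          expand A -> if num
Stack after step 5: $ num if (top = if).

if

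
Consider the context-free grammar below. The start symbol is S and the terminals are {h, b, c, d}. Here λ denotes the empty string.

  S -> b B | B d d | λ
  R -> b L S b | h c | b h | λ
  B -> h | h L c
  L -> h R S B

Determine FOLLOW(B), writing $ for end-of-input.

FIRST(R) = {λ, b, h}
FIRST(B) = {h}
FIRST(L) = {h}
FIRST(S) = {λ, b, h}  (via B d d)
FOLLOW(S) includes $ since S is the start symbol.
FOLLOW(S): in R->b L S b, S is followed by b with FIRST {b}; in L->h R S B, S is followed by B with FIRST {h}. Thus FOLLOW(S) = {$, b, h}.
FOLLOW(R): in L->h R S B, R is followed by S B with FIRST {b, h}. Thus FOLLOW(R) = {b, h}.
FOLLOW(L): in R->b L S b, L is followed by S b with FIRST {b, h}; in B->h L c, L is followed by c with FIRST {c}. Thus FOLLOW(L) = {b, c, h}.
FOLLOW(B): in S->b B, the suffix after B is empty, so FOLLOW(B) ⊇ FOLLOW(S) = {$, b, h}; in S->B d d, B is followed by d d with FIRST {d}; in L->h R S B, the suffix after B is empty, so FOLLOW(B) ⊇ FOLLOW(L) = {b, c, h}. Thus FOLLOW(B) = {$, b, c, d, h}.

{$, b, c, d, h}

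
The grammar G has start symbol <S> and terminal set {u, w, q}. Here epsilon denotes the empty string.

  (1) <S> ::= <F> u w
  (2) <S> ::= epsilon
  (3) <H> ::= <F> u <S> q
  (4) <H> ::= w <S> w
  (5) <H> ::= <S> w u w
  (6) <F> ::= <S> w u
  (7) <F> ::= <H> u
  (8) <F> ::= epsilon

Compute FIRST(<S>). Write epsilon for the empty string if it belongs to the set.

{epsilon, u, w}

FIRST(<S>): from <S>::=<F> u w we get {u, w}; from <S>::=epsilon we get {epsilon}. So FIRST(<S>) = {epsilon, u, w}.
FIRST(<H>): from <H>::=<F> u <S> q we get {u, w}; from <H>::=w <S> w we get {w}; from <H>::=<S> w u w we get {u, w}. So FIRST(<H>) = {u, w}.
FIRST(<F>): from <F>::=<S> w u we get {u, w}; from <F>::=<H> u we get {u, w}; from <F>::=epsilon we get {epsilon}. So FIRST(<F>) = {epsilon, u, w}.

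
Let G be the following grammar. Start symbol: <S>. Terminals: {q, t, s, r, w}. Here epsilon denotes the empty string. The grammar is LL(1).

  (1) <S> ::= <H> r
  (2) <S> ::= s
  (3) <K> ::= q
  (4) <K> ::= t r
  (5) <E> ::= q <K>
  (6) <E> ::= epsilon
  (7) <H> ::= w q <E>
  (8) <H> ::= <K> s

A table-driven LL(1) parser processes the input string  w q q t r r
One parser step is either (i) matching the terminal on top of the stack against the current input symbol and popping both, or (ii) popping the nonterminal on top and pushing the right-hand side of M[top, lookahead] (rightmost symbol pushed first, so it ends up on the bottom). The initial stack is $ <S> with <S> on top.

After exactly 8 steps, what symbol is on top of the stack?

     Stack        Input          Action
  1  $ <S>        w q q t r r $  expand <S> ::= <H> r
  2  $ r <H>      w q q t r r $  expand <H> ::= w q <E>
  3  $ r <E> q w  w q q t r r $  match w
  4  $ r <E> q    q q t r r $    match q
  5  $ r <E>      q t r r $      expand <E> ::= q <K>
  6  $ r <K> q    q t r r $      match q
  7  $ r <K>      t r r $        expand <K> ::= t r
  8  $ r r t      t r r $        match t
Stack after step 8: $ r r (top = r).

r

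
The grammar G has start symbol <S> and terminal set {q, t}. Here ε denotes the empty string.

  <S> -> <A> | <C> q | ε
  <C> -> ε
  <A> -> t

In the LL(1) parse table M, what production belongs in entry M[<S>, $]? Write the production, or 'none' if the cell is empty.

FIRST(<C>): from <C>->ε we get {ε}. So FIRST(<C>) = {ε}.
FIRST(<A>): from <A>->t we get {t}. So FIRST(<A>) = {t}.
FIRST(<S>): from <S>-><A> we get {t}; from <S>-><C> q we get {q}; from <S>->ε we get {ε}. So FIRST(<S>) = {ε, q, t}.
FOLLOW(<S>) includes $ since <S> is the start symbol.
FOLLOW(<S>): <S> appears on no right-hand side. Thus FOLLOW(<S>) = {$}.
For <S> -> <A>: FIRST(<A>) = {t}, so it goes in M[<S>, t] for t ∈ {t}.
For <S> -> <C> q: FIRST(<C> q) = {q}, so it goes in M[<S>, t] for t ∈ {q}.
For <S> -> ε: FIRST(ε) = {ε}, so it goes in M[<S>, t] for t ∈ {}; since ε ∈ FIRST, also for every t ∈ FOLLOW(<S>) = {$}.

<S> -> ε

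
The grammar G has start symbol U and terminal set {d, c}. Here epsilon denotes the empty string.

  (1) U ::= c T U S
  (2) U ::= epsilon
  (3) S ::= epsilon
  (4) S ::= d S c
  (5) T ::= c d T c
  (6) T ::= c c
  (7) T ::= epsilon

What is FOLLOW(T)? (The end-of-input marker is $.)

{$, c, d}

FIRST(U): from U::=c T U S we get {c}; from U::=epsilon we get {epsilon}. So FIRST(U) = {epsilon, c}.
FIRST(S): from S::=epsilon we get {epsilon}; from S::=d S c we get {d}. So FIRST(S) = {epsilon, d}.
FIRST(T): from T::=c d T c we get {c}; from T::=c c we get {c}; from T::=epsilon we get {epsilon}. So FIRST(T) = {epsilon, c}.
FOLLOW(U) includes $ since U is the start symbol.
FOLLOW(U): in U::=c T U S, U is followed by S with FIRST {epsilon, d}; in U::=c T U S, the suffix after U is nullable (adds nothing new). Thus FOLLOW(U) = {$, d}.
FOLLOW(S): in U::=c T U S, the suffix after S is empty, so FOLLOW(S) ⊇ FOLLOW(U) = {$, d}; in S::=d S c, S is followed by c with FIRST {c}. Thus FOLLOW(S) = {$, c, d}.
FOLLOW(T): in U::=c T U S, T is followed by U S with FIRST {epsilon, c, d}; in U::=c T U S, the suffix after T is nullable, so FOLLOW(T) ⊇ FOLLOW(U) = {$, d}; in T::=c d T c, T is followed by c with FIRST {c}. Thus FOLLOW(T) = {$, c, d}.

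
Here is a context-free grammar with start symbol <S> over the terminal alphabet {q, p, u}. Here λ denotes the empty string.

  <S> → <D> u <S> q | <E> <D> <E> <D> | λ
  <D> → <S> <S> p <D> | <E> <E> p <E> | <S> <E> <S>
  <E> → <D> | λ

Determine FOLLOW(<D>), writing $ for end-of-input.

FIRST(<S>) = {λ, p, u}  (via <D> u <S> q, <E> <D> <E> <D>)
FIRST(<D>) = {λ, p, u}  (via <S> <S> p <D>, <E> <E> p <E>, <S> <E> <S>)
FIRST(<E>) = {λ, p, u}  (via <D>)
FOLLOW(<S>) includes $ since <S> is the start symbol.
FOLLOW(<S>): in <S>→<D> u <S> q, <S> is followed by q with FIRST {q}; in <D>→<S> <S> p <D> (occurrence 1), <S> is followed by <S> p <D> with FIRST {p, u}; in <D>→<S> <S> p <D> (occurrence 2), <S> is followed by p <D> with FIRST {p}; in <D>→<S> <E> <S> (occurrence 1), <S> is followed by <E> <S> with FIRST {λ, p, u}; in <D>→<S> <E> <S> (occurrence 1), the suffix after <S> is nullable, so FOLLOW(<S>) ⊇ FOLLOW(<D>) = {$, p, q, u}; in <D>→<S> <E> <S> (occurrence 2), the suffix after <S> is empty, so FOLLOW(<S>) ⊇ FOLLOW(<D>) = {$, p, q, u}. Thus FOLLOW(<S>) = {$, p, q, u}.
FOLLOW(<D>): in <S>→<D> u <S> q, <D> is followed by u <S> q with FIRST {u}; in <S>→<E> <D> <E> <D> (occurrence 1), <D> is followed by <E> <D> with FIRST {λ, p, u}; in <S>→<E> <D> <E> <D> (occurrence 1), the suffix after <D> is nullable, so FOLLOW(<D>) ⊇ FOLLOW(<S>) = {$, p, q, u}; in <S>→<E> <D> <E> <D> (occurrence 2), the suffix after <D> is empty, so FOLLOW(<D>) ⊇ FOLLOW(<S>) = {$, p, q, u}; in <D>→<S> <S> p <D>, the suffix after <D> is empty (adds nothing new); in <E>→<D>, the suffix after <D> is empty, so FOLLOW(<D>) ⊇ FOLLOW(<E>) = {$, p, q, u}. Thus FOLLOW(<D>) = {$, p, q, u}.
FOLLOW(<E>): in <S>→<E> <D> <E> <D> (occurrence 1), <E> is followed by <D> <E> <D> with FIRST {λ, p, u}; in <S>→<E> <D> <E> <D> (occurrence 1), the suffix after <E> is nullable, so FOLLOW(<E>) ⊇ FOLLOW(<S>) = {$, p, q, u}; in <S>→<E> <D> <E> <D> (occurrence 2), <E> is followed by <D> with FIRST {λ, p, u}; in <S>→<E> <D> <E> <D> (occurrence 2), the suffix after <E> is nullable, so FOLLOW(<E>) ⊇ FOLLOW(<S>) = {$, p, q, u}; in <D>→<E> <E> p <E> (occurrence 1), <E> is followed by <E> p <E> with FIRST {p, u}; in <D>→<E> <E> p <E> (occurrence 2), <E> is followed by p <E> with FIRST {p}; in <D>→<E> <E> p <E> (occurrence 3), the suffix after <E> is empty, so FOLLOW(<E>) ⊇ FOLLOW(<D>) = {$, p, q, u}; in <D>→<S> <E> <S>, <E> is followed by <S> with FIRST {λ, p, u}; in <D>→<S> <E> <S>, the suffix after <E> is nullable, so FOLLOW(<E>) ⊇ FOLLOW(<D>) = {$, p, q, u}. Thus FOLLOW(<E>) = {$, p, q, u}.

{$, p, q, u}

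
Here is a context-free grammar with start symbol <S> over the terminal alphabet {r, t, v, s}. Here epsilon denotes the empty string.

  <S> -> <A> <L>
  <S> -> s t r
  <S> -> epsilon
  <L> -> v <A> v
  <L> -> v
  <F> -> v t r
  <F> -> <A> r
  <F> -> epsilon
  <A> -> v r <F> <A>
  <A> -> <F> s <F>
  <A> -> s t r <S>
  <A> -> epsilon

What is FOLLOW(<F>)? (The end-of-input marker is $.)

FIRST(<L>) = {v}
FIRST(<S>) = {epsilon, r, s, v}  (via <A> <L>)
FIRST(<F>) = {epsilon, r, s, v}  (via <A> r)
FIRST(<A>) = {epsilon, r, s, v}  (via <F> s <F>)
FOLLOW(<S>) includes $ since <S> is the start symbol.
FOLLOW(<A>): in <S>-><A> <L>, <A> is followed by <L> with FIRST {v}; in <L>->v <A> v, <A> is followed by v with FIRST {v}; in <F>-><A> r, <A> is followed by r with FIRST {r}; in <A>->v r <F> <A>, the suffix after <A> is empty (adds nothing new). Thus FOLLOW(<A>) = {r, v}.
FOLLOW(<S>): in <A>->s t r <S>, the suffix after <S> is empty, so FOLLOW(<S>) ⊇ FOLLOW(<A>) = {r, v}. Thus FOLLOW(<S>) = {$, r, v}.
FOLLOW(<L>): in <S>-><A> <L>, the suffix after <L> is empty, so FOLLOW(<L>) ⊇ FOLLOW(<S>) = {$, r, v}. Thus FOLLOW(<L>) = {$, r, v}.
FOLLOW(<F>): in <A>->v r <F> <A>, <F> is followed by <A> with FIRST {epsilon, r, s, v}; in <A>->v r <F> <A>, the suffix after <F> is nullable, so FOLLOW(<F>) ⊇ FOLLOW(<A>) = {r, v}; in <A>-><F> s <F> (occurrence 1), <F> is followed by s <F> with FIRST {s}; in <A>-><F> s <F> (occurrence 2), the suffix after <F> is empty, so FOLLOW(<F>) ⊇ FOLLOW(<A>) = {r, v}. Thus FOLLOW(<F>) = {r, s, v}.

{r, s, v}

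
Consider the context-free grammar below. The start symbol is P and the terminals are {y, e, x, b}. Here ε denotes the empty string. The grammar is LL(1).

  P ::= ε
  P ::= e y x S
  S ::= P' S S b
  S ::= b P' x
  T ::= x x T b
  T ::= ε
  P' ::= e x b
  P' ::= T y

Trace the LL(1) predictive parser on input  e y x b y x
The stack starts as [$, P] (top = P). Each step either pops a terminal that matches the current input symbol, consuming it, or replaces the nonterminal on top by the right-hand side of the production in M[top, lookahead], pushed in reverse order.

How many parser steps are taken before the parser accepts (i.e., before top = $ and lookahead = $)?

step 1: stack=$ P  input=e y x b y x $  — expand P ::= e y x S
step 2: stack=$ S x y e  input=e y x b y x $  — match e
step 3: stack=$ S x y  input=y x b y x $  — match y
step 4: stack=$ S x  input=x b y x $  — match x
step 5: stack=$ S  input=b y x $  — expand S ::= b P' x
step 6: stack=$ x P' b  input=b y x $  — match b
step 7: stack=$ x P'  input=y x $  — expand P' ::= T y
step 8: stack=$ x y T  input=y x $  — expand T ::= ε
step 9: stack=$ x y  input=y x $  — match y
step 10: stack=$ x  input=x $  — match x
Accept reached after 10 steps.

10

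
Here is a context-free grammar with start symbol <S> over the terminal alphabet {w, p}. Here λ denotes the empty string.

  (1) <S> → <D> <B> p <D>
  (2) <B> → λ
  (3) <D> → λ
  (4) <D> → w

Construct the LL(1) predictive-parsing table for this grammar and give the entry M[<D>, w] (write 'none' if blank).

<D> → w

FIRST(<B>) = {λ}
FIRST(<D>) = {λ, w}
FIRST(<S>) = {p, w}  (via <D> <B> p <D>)
FOLLOW(<S>) includes $ since <S> is the start symbol.
FOLLOW(<S>): <S> appears on no right-hand side. Thus FOLLOW(<S>) = {$}.
FOLLOW(<D>): in <S>→<D> <B> p <D> (occurrence 1), <D> is followed by <B> p <D> with FIRST {p}; in <S>→<D> <B> p <D> (occurrence 2), the suffix after <D> is empty, so FOLLOW(<D>) ⊇ FOLLOW(<S>) = {$}. Thus FOLLOW(<D>) = {$, p}.
For <D> → λ: FIRST(λ) = {λ}, so it goes in M[<D>, t] for t ∈ {}; since λ ∈ FIRST, also for every t ∈ FOLLOW(<D>) = {$, p}.
For <D> → w: FIRST(w) = {w}, so it goes in M[<D>, t] for t ∈ {w}.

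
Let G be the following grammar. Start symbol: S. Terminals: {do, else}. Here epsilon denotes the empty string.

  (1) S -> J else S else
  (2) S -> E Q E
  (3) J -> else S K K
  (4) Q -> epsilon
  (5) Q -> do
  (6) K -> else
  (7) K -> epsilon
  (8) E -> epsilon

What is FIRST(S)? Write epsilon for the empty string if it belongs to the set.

{epsilon, do, else}

FIRST(J): from J->else S K K we get {else}. So FIRST(J) = {else}.
FIRST(Q): from Q->epsilon we get {epsilon}; from Q->do we get {do}. So FIRST(Q) = {epsilon, do}.
FIRST(K): from K->else we get {else}; from K->epsilon we get {epsilon}. So FIRST(K) = {epsilon, else}.
FIRST(E): from E->epsilon we get {epsilon}. So FIRST(E) = {epsilon}.
FIRST(S): from S->J else S else we get {else}; from S->E Q E we get {epsilon, do}. So FIRST(S) = {epsilon, do, else}.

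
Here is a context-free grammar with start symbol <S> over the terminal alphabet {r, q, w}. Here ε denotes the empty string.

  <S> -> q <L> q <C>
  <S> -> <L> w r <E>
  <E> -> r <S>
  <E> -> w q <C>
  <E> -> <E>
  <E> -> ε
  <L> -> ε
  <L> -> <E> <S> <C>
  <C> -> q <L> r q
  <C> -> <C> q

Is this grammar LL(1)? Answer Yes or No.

No

FIRST(<S>) = {q, r, w}
FIRST(<E>) = {ε, r, w}
FIRST(<L>) = {ε, q, r, w}
FIRST(<C>) = {q}
FOLLOW(<S>) = {$, q, r, w}
FOLLOW(<E>) = {$, q, r, w}
FOLLOW(<L>) = {q, r, w}
FOLLOW(<C>) = {$, q, r, w}
Cell M[<C>, q] receives both <C> -> q <L> r q and <C> -> <C> q — the grammar is not LL(1).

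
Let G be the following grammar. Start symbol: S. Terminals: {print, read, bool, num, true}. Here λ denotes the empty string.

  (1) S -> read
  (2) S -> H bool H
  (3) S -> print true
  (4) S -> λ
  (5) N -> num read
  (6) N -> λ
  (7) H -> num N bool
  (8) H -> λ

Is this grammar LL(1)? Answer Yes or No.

Yes

FIRST(S) = {λ, bool, num, print, read}
FIRST(N) = {λ, num}
FIRST(H) = {λ, num}
FOLLOW(S) = {$}
FOLLOW(N) = {bool}
FOLLOW(H) = {$, bool}
Each cell of M receives at most one production.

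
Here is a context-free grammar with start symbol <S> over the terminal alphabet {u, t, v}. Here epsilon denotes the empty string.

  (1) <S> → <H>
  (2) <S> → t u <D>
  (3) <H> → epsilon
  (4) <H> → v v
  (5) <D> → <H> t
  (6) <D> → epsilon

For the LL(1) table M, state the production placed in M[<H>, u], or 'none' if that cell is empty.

FIRST(<H>) = {epsilon, v}
FIRST(<S>) = {epsilon, t, v}  (via <H>)
FIRST(<D>) = {epsilon, t, v}  (via <H> t)
FOLLOW(<S>) includes $ since <S> is the start symbol.
FOLLOW(<S>): <S> appears on no right-hand side. Thus FOLLOW(<S>) = {$}.
FOLLOW(<H>): in <S>→<H>, the suffix after <H> is empty, so FOLLOW(<H>) ⊇ FOLLOW(<S>) = {$}; in <D>→<H> t, <H> is followed by t with FIRST {t}. Thus FOLLOW(<H>) = {$, t}.
For <H> → epsilon: FIRST(epsilon) = {epsilon}, so it goes in M[<H>, t] for t ∈ {}; since epsilon ∈ FIRST, also for every t ∈ FOLLOW(<H>) = {$, t}.
For <H> → v v: FIRST(v v) = {v}, so it goes in M[<H>, t] for t ∈ {v}.
None of these place a production in M[<H>, u].

none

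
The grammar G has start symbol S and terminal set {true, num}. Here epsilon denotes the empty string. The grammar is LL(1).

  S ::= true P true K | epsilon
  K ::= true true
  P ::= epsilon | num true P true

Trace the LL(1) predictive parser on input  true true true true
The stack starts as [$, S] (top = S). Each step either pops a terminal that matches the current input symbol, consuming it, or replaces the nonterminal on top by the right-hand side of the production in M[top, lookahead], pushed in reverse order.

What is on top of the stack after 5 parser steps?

true

step 1: stack=$ S  input=true true true true $  — expand S ::= true P true K
step 2: stack=$ K true P true  input=true true true true $  — match true
step 3: stack=$ K true P  input=true true true $  — expand P ::= epsilon
step 4: stack=$ K true  input=true true true $  — match true
step 5: stack=$ K  input=true true $  — expand K ::= true true
Stack after step 5: $ true true (top = true).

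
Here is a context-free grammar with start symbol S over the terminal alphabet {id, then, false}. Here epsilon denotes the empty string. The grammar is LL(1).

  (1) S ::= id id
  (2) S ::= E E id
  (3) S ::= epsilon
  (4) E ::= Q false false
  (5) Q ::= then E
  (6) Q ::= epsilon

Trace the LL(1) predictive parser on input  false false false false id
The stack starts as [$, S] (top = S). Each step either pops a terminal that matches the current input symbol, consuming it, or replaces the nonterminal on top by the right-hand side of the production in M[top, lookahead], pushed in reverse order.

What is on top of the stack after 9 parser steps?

step 1: stack=$ S  input=false false false false id $  — expand S ::= E E id
step 2: stack=$ id E E  input=false false false false id $  — expand E ::= Q false false
step 3: stack=$ id E false false Q  input=false false false false id $  — expand Q ::= epsilon
step 4: stack=$ id E false false  input=false false false false id $  — match false
step 5: stack=$ id E false  input=false false false id $  — match false
step 6: stack=$ id E  input=false false id $  — expand E ::= Q false false
step 7: stack=$ id false false Q  input=false false id $  — expand Q ::= epsilon
step 8: stack=$ id false false  input=false false id $  — match false
step 9: stack=$ id false  input=false id $  — match false
Stack after step 9: $ id (top = id).

id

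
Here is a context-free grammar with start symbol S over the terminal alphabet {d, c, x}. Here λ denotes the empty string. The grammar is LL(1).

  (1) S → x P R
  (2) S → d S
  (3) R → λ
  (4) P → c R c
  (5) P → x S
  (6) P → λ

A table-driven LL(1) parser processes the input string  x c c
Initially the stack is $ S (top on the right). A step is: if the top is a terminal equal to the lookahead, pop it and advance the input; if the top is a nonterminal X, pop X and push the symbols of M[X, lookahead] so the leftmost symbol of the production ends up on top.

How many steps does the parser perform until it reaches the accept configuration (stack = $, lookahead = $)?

7

step 1: stack=$ S  input=x c c $  — expand S → x P R
step 2: stack=$ R P x  input=x c c $  — match x
step 3: stack=$ R P  input=c c $  — expand P → c R c
step 4: stack=$ R c R c  input=c c $  — match c
step 5: stack=$ R c R  input=c $  — expand R → λ
step 6: stack=$ R c  input=c $  — match c
step 7: stack=$ R  input=$  — expand R → λ
Accept reached after 7 steps.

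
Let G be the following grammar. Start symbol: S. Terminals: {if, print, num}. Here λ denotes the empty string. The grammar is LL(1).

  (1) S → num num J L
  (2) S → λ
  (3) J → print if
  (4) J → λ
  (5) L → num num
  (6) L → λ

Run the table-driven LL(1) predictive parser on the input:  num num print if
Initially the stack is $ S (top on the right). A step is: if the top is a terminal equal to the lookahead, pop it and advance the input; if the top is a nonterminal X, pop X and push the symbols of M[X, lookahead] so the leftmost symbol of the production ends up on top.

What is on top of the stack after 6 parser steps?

step 1: stack=$ S  input=num num print if $  — expand S → num num J L
step 2: stack=$ L J num num  input=num num print if $  — match num
step 3: stack=$ L J num  input=num print if $  — match num
step 4: stack=$ L J  input=print if $  — expand J → print if
step 5: stack=$ L if print  input=print if $  — match print
step 6: stack=$ L if  input=if $  — match if
Stack after step 6: $ L (top = L).

L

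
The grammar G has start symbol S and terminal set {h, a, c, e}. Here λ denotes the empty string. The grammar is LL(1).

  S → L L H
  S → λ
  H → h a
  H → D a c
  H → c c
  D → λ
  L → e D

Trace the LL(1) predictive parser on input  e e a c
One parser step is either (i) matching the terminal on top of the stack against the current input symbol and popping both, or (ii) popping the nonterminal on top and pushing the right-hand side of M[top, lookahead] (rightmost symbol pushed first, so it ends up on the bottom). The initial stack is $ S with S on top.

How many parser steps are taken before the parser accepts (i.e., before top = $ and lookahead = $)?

11

      Stack      Input      Action
   1  $ S        e e a c $  expand S → L L H
   2  $ H L L    e e a c $  expand L → e D
   3  $ H L D e  e e a c $  match e
   4  $ H L D    e a c $    expand D → λ
   5  $ H L      e a c $    expand L → e D
   6  $ H D e    e a c $    match e
   7  $ H D      a c $      expand D → λ
   8  $ H        a c $      expand H → D a c
   9  $ c a D    a c $      expand D → λ
  10  $ c a      a c $      match a
  11  $ c        c $        match c
Accept reached after 11 steps.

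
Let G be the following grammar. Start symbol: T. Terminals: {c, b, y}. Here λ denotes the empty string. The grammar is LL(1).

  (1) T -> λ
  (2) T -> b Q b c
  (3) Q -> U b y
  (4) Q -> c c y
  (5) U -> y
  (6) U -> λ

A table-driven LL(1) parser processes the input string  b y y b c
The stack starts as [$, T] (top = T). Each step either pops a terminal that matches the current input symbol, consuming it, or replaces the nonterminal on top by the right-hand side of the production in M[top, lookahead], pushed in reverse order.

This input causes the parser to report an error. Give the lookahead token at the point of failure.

y

     Stack        Input        Action
  1  $ T          b y y b c $  expand T -> b Q b c
  2  $ c b Q b    b y y b c $  match b
  3  $ c b Q      y y b c $    expand Q -> U b y
  4  $ c b y b U  y y b c $    expand U -> y
  5  $ c b y b y  y y b c $    match y
  6  $ c b y b    y b c $      error: top is terminal b but lookahead is y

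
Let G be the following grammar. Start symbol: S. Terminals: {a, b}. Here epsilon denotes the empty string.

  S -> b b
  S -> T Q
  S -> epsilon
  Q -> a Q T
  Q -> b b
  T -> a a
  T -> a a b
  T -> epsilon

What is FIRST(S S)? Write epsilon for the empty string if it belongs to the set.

FIRST(Q): from Q->a Q T we get {a}; from Q->b b we get {b}. So FIRST(Q) = {a, b}.
FIRST(T): from T->a a we get {a}; from T->a a b we get {a}; from T->epsilon we get {epsilon}. So FIRST(T) = {epsilon, a}.
FIRST(S): from S->b b we get {b}; from S->T Q we get {a, b}; from S->epsilon we get {epsilon}. So FIRST(S) = {epsilon, a, b}.
FIRST(S S): take FIRST of each symbol in turn, carrying on past any symbol whose FIRST contains epsilon; result {epsilon, a, b}.

{epsilon, a, b}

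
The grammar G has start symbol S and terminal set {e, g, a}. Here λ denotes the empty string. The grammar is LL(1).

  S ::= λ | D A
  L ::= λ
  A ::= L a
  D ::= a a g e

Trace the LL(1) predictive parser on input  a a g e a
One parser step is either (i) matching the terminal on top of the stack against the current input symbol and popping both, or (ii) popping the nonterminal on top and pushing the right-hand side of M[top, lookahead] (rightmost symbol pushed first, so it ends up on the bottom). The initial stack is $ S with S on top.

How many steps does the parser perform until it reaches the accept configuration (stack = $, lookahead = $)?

step 1: stack=$ S  input=a a g e a $  — expand S ::= D A
step 2: stack=$ A D  input=a a g e a $  — expand D ::= a a g e
step 3: stack=$ A e g a a  input=a a g e a $  — match a
step 4: stack=$ A e g a  input=a g e a $  — match a
step 5: stack=$ A e g  input=g e a $  — match g
step 6: stack=$ A e  input=e a $  — match e
step 7: stack=$ A  input=a $  — expand A ::= L a
step 8: stack=$ a L  input=a $  — expand L ::= λ
step 9: stack=$ a  input=a $  — match a
Accept reached after 9 steps.

9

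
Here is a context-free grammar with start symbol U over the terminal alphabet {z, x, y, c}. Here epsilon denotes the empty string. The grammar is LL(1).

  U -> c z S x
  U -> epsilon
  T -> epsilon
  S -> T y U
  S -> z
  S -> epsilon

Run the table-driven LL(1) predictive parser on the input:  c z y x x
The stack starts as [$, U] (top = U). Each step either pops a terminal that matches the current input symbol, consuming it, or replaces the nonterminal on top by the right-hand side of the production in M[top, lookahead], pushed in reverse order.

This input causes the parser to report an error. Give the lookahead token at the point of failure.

     Stack      Input        Action
  1  $ U        c z y x x $  expand U -> c z S x
  2  $ x S z c  c z y x x $  match c
  3  $ x S z    z y x x $    match z
  4  $ x S      y x x $      expand S -> T y U
  5  $ x U y T  y x x $      expand T -> epsilon
  6  $ x U y    y x x $      match y
  7  $ x U      x x $        expand U -> epsilon
  8  $ x        x x $        match x
  9  $          x $          error: stack empty but input remains

x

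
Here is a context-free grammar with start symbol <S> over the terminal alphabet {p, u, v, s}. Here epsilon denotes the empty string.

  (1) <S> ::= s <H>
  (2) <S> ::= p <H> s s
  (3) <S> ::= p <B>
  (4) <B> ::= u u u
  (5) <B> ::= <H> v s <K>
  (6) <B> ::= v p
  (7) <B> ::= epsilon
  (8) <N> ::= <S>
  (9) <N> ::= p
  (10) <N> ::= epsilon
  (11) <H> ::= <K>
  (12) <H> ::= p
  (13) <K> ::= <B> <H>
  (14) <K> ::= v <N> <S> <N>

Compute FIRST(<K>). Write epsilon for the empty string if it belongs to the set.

{p, u, v}

FIRST(<S>): from <S>::=s <H> we get {s}; from <S>::=p <H> s s we get {p}; from <S>::=p <B> we get {p}. So FIRST(<S>) = {p, s}.
FIRST(<N>): from <N>::=<S> we get {p, s}; from <N>::=p we get {p}; from <N>::=epsilon we get {epsilon}. So FIRST(<N>) = {epsilon, p, s}.
FIRST(<B>): from <B>::=u u u we get {u}; from <B>::=<H> v s <K> we get {p, u, v}; from <B>::=v p we get {v}; from <B>::=epsilon we get {epsilon}. So FIRST(<B>) = {epsilon, p, u, v}.
FIRST(<H>): from <H>::=<K> we get {p, u, v}; from <H>::=p we get {p}. So FIRST(<H>) = {p, u, v}.
FIRST(<K>): from <K>::=<B> <H> we get {p, u, v}; from <K>::=v <N> <S> <N> we get {v}. So FIRST(<K>) = {p, u, v}.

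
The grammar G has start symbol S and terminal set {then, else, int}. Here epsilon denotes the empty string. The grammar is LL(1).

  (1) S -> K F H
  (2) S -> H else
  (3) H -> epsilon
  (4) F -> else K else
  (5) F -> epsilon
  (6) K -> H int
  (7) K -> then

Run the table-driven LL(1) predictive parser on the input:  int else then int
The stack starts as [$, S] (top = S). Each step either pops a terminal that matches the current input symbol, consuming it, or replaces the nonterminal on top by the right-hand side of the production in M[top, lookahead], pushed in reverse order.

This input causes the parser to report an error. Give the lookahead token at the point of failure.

     Stack            Input                Action
  1  $ S              int else then int $  expand S -> K F H
  2  $ H F K          int else then int $  expand K -> H int
  3  $ H F int H      int else then int $  expand H -> epsilon
  4  $ H F int        int else then int $  match int
  5  $ H F            else then int $      expand F -> else K else
  6  $ H else K else  else then int $      match else
  7  $ H else K       then int $           expand K -> then
  8  $ H else then    then int $           match then
  9  $ H else         int $                error: top is terminal else but lookahead is int

int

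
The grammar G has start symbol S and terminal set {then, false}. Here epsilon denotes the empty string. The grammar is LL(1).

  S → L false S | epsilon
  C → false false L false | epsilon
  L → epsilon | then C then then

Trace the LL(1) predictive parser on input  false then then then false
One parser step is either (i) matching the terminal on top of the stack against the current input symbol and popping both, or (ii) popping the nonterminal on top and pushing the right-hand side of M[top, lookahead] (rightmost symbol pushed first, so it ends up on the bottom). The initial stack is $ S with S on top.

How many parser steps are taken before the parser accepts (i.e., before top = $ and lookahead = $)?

      Stack                       Input                         Action
   1  $ S                         false then then then false $  expand S → L false S
   2  $ S false L                 false then then then false $  expand L → epsilon
   3  $ S false                   false then then then false $  match false
   4  $ S                         then then then false $        expand S → L false S
   5  $ S false L                 then then then false $        expand L → then C then then
   6  $ S false then then C then  then then then false $        match then
   7  $ S false then then C       then then false $             expand C → epsilon
   8  $ S false then then         then then false $             match then
   9  $ S false then              then false $                  match then
  10  $ S false                   false $                       match false
  11  $ S                         $                             expand S → epsilon
Accept reached after 11 steps.

11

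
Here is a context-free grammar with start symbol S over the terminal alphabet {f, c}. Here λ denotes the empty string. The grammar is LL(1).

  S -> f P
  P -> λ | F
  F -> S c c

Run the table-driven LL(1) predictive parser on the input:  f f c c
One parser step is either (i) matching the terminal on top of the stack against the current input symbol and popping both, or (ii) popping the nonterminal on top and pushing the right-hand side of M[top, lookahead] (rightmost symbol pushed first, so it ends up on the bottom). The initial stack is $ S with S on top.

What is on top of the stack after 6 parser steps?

     Stack      Input      Action
  1  $ S        f f c c $  expand S -> f P
  2  $ P f      f f c c $  match f
  3  $ P        f c c $    expand P -> F
  4  $ F        f c c $    expand F -> S c c
  5  $ c c S    f c c $    expand S -> f P
  6  $ c c P f  f c c $    match f
Stack after step 6: $ c c P (top = P).

P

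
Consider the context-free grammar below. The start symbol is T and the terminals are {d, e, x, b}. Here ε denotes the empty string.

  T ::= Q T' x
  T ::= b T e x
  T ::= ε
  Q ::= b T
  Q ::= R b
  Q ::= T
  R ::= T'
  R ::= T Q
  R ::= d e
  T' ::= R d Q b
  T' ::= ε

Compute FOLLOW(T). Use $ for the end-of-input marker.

FIRST(T) = {ε, b, d, x}  (via Q T' x)
FIRST(Q) = {ε, b, d, x}  (via R b, T)
FIRST(R) = {ε, b, d, x}  (via T', T Q)
FIRST(T') = {ε, b, d, x}  (via R d Q b)
FOLLOW(T) includes $ since T is the start symbol.
FOLLOW(R): in Q::=R b, R is followed by b with FIRST {b}; in T'::=R d Q b, R is followed by d Q b with FIRST {d}. Thus FOLLOW(R) = {b, d}.
FOLLOW(Q): in T::=Q T' x, Q is followed by T' x with FIRST {b, d, x}; in R::=T Q, the suffix after Q is empty, so FOLLOW(Q) ⊇ FOLLOW(R) = {b, d}; in T'::=R d Q b, Q is followed by b with FIRST {b}. Thus FOLLOW(Q) = {b, d, x}.
FOLLOW(T): in T::=b T e x, T is followed by e x with FIRST {e}; in Q::=b T, the suffix after T is empty, so FOLLOW(T) ⊇ FOLLOW(Q) = {b, d, x}; in Q::=T, the suffix after T is empty, so FOLLOW(T) ⊇ FOLLOW(Q) = {b, d, x}; in R::=T Q, T is followed by Q with FIRST {ε, b, d, x}; in R::=T Q, the suffix after T is nullable, so FOLLOW(T) ⊇ FOLLOW(R) = {b, d}. Thus FOLLOW(T) = {$, b, d, e, x}.
FOLLOW(T'): in T::=Q T' x, T' is followed by x with FIRST {x}; in R::=T', the suffix after T' is empty, so FOLLOW(T') ⊇ FOLLOW(R) = {b, d}. Thus FOLLOW(T') = {b, d, x}.

{$, b, d, e, x}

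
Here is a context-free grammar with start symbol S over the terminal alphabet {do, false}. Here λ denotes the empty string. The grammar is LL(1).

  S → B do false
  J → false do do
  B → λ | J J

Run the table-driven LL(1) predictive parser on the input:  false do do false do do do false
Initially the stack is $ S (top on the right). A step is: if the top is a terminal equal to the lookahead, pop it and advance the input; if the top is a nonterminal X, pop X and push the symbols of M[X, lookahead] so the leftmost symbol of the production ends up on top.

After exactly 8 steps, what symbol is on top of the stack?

step 1: stack=$ S  input=false do do false do do do false $  — expand S → B do false
step 2: stack=$ false do B  input=false do do false do do do false $  — expand B → J J
step 3: stack=$ false do J J  input=false do do false do do do false $  — expand J → false do do
step 4: stack=$ false do J do do false  input=false do do false do do do false $  — match false
step 5: stack=$ false do J do do  input=do do false do do do false $  — match do
step 6: stack=$ false do J do  input=do false do do do false $  — match do
step 7: stack=$ false do J  input=false do do do false $  — expand J → false do do
step 8: stack=$ false do do do false  input=false do do do false $  — match false
Stack after step 8: $ false do do do (top = do).

do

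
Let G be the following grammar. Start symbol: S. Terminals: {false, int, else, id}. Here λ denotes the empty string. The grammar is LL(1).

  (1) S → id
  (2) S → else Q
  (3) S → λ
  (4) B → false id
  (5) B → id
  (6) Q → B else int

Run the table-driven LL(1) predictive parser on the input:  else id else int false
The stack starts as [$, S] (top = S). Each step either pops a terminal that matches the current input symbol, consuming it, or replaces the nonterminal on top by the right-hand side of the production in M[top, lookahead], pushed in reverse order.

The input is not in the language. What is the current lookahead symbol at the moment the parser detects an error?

step 1: stack=$ S  input=else id else int false $  — expand S → else Q
step 2: stack=$ Q else  input=else id else int false $  — match else
step 3: stack=$ Q  input=id else int false $  — expand Q → B else int
step 4: stack=$ int else B  input=id else int false $  — expand B → id
step 5: stack=$ int else id  input=id else int false $  — match id
step 6: stack=$ int else  input=else int false $  — match else
step 7: stack=$ int  input=int false $  — match int
step 8: stack=$  input=false $  — error: stack empty but input remains

false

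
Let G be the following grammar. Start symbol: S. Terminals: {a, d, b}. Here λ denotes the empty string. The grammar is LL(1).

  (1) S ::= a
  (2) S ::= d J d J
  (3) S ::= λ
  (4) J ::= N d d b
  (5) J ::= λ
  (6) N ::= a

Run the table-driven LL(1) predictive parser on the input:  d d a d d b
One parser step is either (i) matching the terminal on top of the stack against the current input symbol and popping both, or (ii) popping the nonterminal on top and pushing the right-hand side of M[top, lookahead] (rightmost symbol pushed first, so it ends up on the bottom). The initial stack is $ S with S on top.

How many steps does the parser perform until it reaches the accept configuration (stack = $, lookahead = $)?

10

      Stack      Input          Action
   1  $ S        d d a d d b $  expand S ::= d J d J
   2  $ J d J d  d d a d d b $  match d
   3  $ J d J    d a d d b $    expand J ::= λ
   4  $ J d      d a d d b $    match d
   5  $ J        a d d b $      expand J ::= N d d b
   6  $ b d d N  a d d b $      expand N ::= a
   7  $ b d d a  a d d b $      match a
   8  $ b d d    d d b $        match d
   9  $ b d      d b $          match d
  10  $ b        b $            match b
Accept reached after 10 steps.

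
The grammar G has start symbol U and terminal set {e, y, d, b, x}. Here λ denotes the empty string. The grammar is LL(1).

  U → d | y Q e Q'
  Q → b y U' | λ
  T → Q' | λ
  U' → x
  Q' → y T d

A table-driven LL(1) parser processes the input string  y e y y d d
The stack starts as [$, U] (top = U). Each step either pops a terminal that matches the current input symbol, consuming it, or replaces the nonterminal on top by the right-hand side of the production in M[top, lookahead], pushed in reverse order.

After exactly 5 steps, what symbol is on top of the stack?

y

     Stack       Input          Action
  1  $ U         y e y y d d $  expand U → y Q e Q'
  2  $ Q' e Q y  y e y y d d $  match y
  3  $ Q' e Q    e y y d d $    expand Q → λ
  4  $ Q' e      e y y d d $    match e
  5  $ Q'        y y d d $      expand Q' → y T d
Stack after step 5: $ d T y (top = y).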